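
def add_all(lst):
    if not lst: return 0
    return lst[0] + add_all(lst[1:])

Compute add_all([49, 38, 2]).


add_all([49, 38, 2]) = 49 + add_all([38, 2])
add_all([38, 2]) = 38 + add_all([2])
add_all([2]) = 2 + add_all([])
add_all([]) = 0  (base case)
Total: 49 + 38 + 2 + 0 = 89

89


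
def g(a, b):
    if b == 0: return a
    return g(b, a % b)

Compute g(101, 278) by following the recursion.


g(101, 278) = g(278, 101)
g(278, 101) = g(101, 76)
g(101, 76) = g(76, 25)
g(76, 25) = g(25, 1)
g(25, 1) = g(1, 0)
g(1, 0) = 1  (base case)

1


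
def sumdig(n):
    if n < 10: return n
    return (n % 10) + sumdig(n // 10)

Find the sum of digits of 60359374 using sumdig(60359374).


sumdig(60359374) = 4 + sumdig(6035937)
sumdig(6035937) = 7 + sumdig(603593)
sumdig(603593) = 3 + sumdig(60359)
sumdig(60359) = 9 + sumdig(6035)
sumdig(6035) = 5 + sumdig(603)
sumdig(603) = 3 + sumdig(60)
sumdig(60) = 0 + sumdig(6)
sumdig(6) = 6  (base case)
Total: 4 + 7 + 3 + 9 + 5 + 3 + 0 + 6 = 37

37


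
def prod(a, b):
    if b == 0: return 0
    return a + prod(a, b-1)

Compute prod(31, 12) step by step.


prod(31, 12) = 31 + prod(31, 11)
prod(31, 11) = 31 + prod(31, 10)
prod(31, 10) = 31 + prod(31, 9)
prod(31, 9) = 31 + prod(31, 8)
prod(31, 8) = 31 + prod(31, 7)
prod(31, 7) = 31 + prod(31, 6)
prod(31, 6) = 31 + prod(31, 5)
prod(31, 5) = 31 + prod(31, 4)
prod(31, 4) = 31 + prod(31, 3)
prod(31, 3) = 31 + prod(31, 2)
prod(31, 2) = 31 + prod(31, 1)
prod(31, 1) = 31 + prod(31, 0)
prod(31, 0) = 0  (base case)
Total: 31 + 31 + 31 + 31 + 31 + 31 + 31 + 31 + 31 + 31 + 31 + 31 + 0 = 372

372


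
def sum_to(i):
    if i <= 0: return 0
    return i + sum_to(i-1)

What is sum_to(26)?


sum_to(26)
= 26 + 25 + 24 + 23 + 22 + 21 + 20 + 19 + 18 + 17 + 16 + 15 + 14 + 13 + 12 + 11 + 10 + 9 + 8 + 7 + 6 + 5 + 4 + 3 + 2 + 1 + sum_to(0)
= 26 + 25 + 24 + 23 + 22 + 21 + 20 + 19 + 18 + 17 + 16 + 15 + 14 + 13 + 12 + 11 + 10 + 9 + 8 + 7 + 6 + 5 + 4 + 3 + 2 + 1 + 0
= 351

351


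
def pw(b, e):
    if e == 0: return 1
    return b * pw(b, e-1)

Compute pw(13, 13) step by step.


pw(13, 13)
= 13 * pw(13, 12)
= 13 * 13 * pw(13, 11)
= 13 * 13 * 13 * pw(13, 10)
= 13 * 13 * 13 * 13 * pw(13, 9)
= 13 * 13 * 13 * 13 * 13 * pw(13, 8)
= 13 * 13 * 13 * 13 * 13 * 13 * pw(13, 7)
= 13 * 13 * 13 * 13 * 13 * 13 * 13 * pw(13, 6)
= 13 * 13 * 13 * 13 * 13 * 13 * 13 * 13 * pw(13, 5)
= 13 * 13 * 13 * 13 * 13 * 13 * 13 * 13 * 13 * pw(13, 4)
= 13 * 13 * 13 * 13 * 13 * 13 * 13 * 13 * 13 * 13 * pw(13, 3)
= 13 * 13 * 13 * 13 * 13 * 13 * 13 * 13 * 13 * 13 * 13 * pw(13, 2)
= 13 * 13 * 13 * 13 * 13 * 13 * 13 * 13 * 13 * 13 * 13 * 13 * pw(13, 1)
= 13 * 13 * 13 * 13 * 13 * 13 * 13 * 13 * 13 * 13 * 13 * 13 * 13 * pw(13, 0)
= 13 * 13 * 13 * 13 * 13 * 13 * 13 * 13 * 13 * 13 * 13 * 13 * 13 * 1
= 302875106592253

302875106592253


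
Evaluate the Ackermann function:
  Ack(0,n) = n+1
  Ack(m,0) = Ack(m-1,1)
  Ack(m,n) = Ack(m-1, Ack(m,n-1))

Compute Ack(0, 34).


Ack(0, 34) = 35
Result: Ack(0, 34) = 35

35


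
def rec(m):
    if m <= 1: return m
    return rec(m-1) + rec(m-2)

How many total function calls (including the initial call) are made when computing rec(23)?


Let C(n) = total calls for rec(n)
C(0) = 1, C(1) = 1
C(2) = 1 + C(1) + C(0) = 1 + 1 + 1 = 3
C(3) = 1 + C(2) + C(1) = 1 + 3 + 1 = 5
C(4) = 1 + C(3) + C(2) = 1 + 5 + 3 = 9
C(5) = 1 + C(4) + C(3) = 1 + 9 + 5 = 15
C(6) = 1 + C(5) + C(4) = 1 + 15 + 9 = 25
C(7) = 1 + C(6) + C(5) = 1 + 25 + 15 = 41
C(8) = 1 + C(7) + C(6) = 1 + 41 + 25 = 67
C(9) = 1 + C(8) + C(7) = 1 + 67 + 41 = 109
C(10) = 1 + C(9) + C(8) = 1 + 109 + 67 = 177
C(11) = 1 + C(10) + C(9) = 1 + 177 + 109 = 287
C(12) = 1 + C(11) + C(10) = 1 + 287 + 177 = 465
C(13) = 1 + C(12) + C(11) = 1 + 465 + 287 = 753
C(14) = 1 + C(13) + C(12) = 1 + 753 + 465 = 1219
C(15) = 1 + C(14) + C(13) = 1 + 1219 + 753 = 1973
C(16) = 1 + C(15) + C(14) = 1 + 1973 + 1219 = 3193
C(17) = 1 + C(16) + C(15) = 1 + 3193 + 1973 = 5167
C(18) = 1 + C(17) + C(16) = 1 + 5167 + 3193 = 8361
C(19) = 1 + C(18) + C(17) = 1 + 8361 + 5167 = 13529
C(20) = 1 + C(19) + C(18) = 1 + 13529 + 8361 = 21891
C(21) = 1 + C(20) + C(19) = 1 + 21891 + 13529 = 35421
C(22) = 1 + C(21) + C(20) = 1 + 35421 + 21891 = 57313
C(23) = 1 + C(22) + C(21) = 1 + 57313 + 35421 = 92735

92735


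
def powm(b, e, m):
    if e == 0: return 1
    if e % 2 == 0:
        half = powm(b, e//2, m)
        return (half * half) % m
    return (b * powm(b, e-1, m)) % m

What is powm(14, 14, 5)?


powm(14, 14, 5): e is even, compute powm(14, 7, 5)
  powm(14, 7, 5): e is odd, compute powm(14, 6, 5)
    powm(14, 6, 5): e is even, compute powm(14, 3, 5)
      powm(14, 3, 5): e is odd, compute powm(14, 2, 5)
        powm(14, 2, 5): e is even, compute powm(14, 1, 5)
          powm(14, 1, 5): e is odd, compute powm(14, 0, 5)
          powm(14, 0, 5) = 1
          (14 * 1) % 5 = 4
        half=4, (4*4) % 5 = 1
      (14 * 1) % 5 = 4
    half=4, (4*4) % 5 = 1
  (14 * 1) % 5 = 4
half=4, (4*4) % 5 = 1

1


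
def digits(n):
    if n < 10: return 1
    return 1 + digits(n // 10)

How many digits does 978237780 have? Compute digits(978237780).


digits(978237780) = 1 + digits(97823778)
digits(97823778) = 1 + digits(9782377)
digits(9782377) = 1 + digits(978237)
digits(978237) = 1 + digits(97823)
digits(97823) = 1 + digits(9782)
digits(9782) = 1 + digits(978)
digits(978) = 1 + digits(97)
digits(97) = 1 + digits(9)
digits(9) = 1  (base case: 9 < 10)
Unwinding: 1 + 1 + 1 + 1 + 1 + 1 + 1 + 1 + 1 = 9

9


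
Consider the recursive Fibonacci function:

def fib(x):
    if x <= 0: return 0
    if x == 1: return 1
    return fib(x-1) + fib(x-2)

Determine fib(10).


Computing fib(10) bottom-up:
fib(0) = 0
fib(1) = 1
fib(2) = fib(1) + fib(0) = 1 + 0 = 1
fib(3) = fib(2) + fib(1) = 1 + 1 = 2
fib(4) = fib(3) + fib(2) = 2 + 1 = 3
fib(5) = fib(4) + fib(3) = 3 + 2 = 5
fib(6) = fib(5) + fib(4) = 5 + 3 = 8
fib(7) = fib(6) + fib(5) = 8 + 5 = 13
fib(8) = fib(7) + fib(6) = 13 + 8 = 21
fib(9) = fib(8) + fib(7) = 21 + 13 = 34
fib(10) = fib(9) + fib(8) = 34 + 21 = 55

55


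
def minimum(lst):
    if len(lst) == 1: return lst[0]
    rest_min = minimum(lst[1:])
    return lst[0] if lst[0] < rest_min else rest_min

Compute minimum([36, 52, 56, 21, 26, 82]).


minimum([36, 52, 56, 21, 26, 82]): compare 36 with minimum([52, 56, 21, 26, 82])
minimum([52, 56, 21, 26, 82]): compare 52 with minimum([56, 21, 26, 82])
minimum([56, 21, 26, 82]): compare 56 with minimum([21, 26, 82])
minimum([21, 26, 82]): compare 21 with minimum([26, 82])
minimum([26, 82]): compare 26 with minimum([82])
minimum([82]) = 82  (base case)
Compare 26 with 82 -> 26
Compare 21 with 26 -> 21
Compare 56 with 21 -> 21
Compare 52 with 21 -> 21
Compare 36 with 21 -> 21

21


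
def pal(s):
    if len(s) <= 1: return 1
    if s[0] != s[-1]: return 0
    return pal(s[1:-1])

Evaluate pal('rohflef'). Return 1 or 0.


pal('rohflef'): s[0]='r' != s[-1]='f' -> return 0
Result: 0 (not a palindrome)

0


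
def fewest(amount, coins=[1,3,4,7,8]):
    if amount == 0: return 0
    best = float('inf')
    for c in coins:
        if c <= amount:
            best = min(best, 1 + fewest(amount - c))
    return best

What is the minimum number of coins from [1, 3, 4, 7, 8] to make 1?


Building up with DP:
fewest(0) = 0
fewest(1) = min(1+fewest(0)=1+0=1) = 1

1


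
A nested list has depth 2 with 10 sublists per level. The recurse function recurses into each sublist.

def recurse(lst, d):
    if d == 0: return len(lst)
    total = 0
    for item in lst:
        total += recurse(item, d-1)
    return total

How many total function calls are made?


At depth 0 (root): 1 call
At depth 1: each of 1 parents calls recurse on 10 children = 10 calls
At depth 2: each of 10 parents calls recurse on 10 children = 100 calls
Total: 1 + 10 + 100 = 111

111


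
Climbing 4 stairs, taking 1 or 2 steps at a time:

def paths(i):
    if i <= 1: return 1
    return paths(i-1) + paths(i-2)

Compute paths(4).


Building up from base cases:
paths(0) = 1
paths(1) = 1
paths(2) = paths(1) + paths(0) = 1 + 1 = 2
paths(3) = paths(2) + paths(1) = 2 + 1 = 3
paths(4) = paths(3) + paths(2) = 3 + 2 = 5

5


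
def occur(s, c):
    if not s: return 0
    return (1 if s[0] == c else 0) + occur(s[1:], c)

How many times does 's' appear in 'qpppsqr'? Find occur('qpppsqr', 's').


s[0]='q' != 's' -> 0
s[0]='p' != 's' -> 0
s[0]='p' != 's' -> 0
s[0]='p' != 's' -> 0
s[0]='s' == 's' -> 1
s[0]='q' != 's' -> 0
s[0]='r' != 's' -> 0
Sum: 0 + 0 + 0 + 0 + 1 + 0 + 0 = 1

1


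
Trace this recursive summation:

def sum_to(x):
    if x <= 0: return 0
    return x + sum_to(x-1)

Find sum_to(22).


sum_to(22)
= 22 + 21 + 20 + 19 + 18 + 17 + 16 + 15 + 14 + 13 + 12 + 11 + 10 + 9 + 8 + 7 + 6 + 5 + 4 + 3 + 2 + 1 + sum_to(0)
= 22 + 21 + 20 + 19 + 18 + 17 + 16 + 15 + 14 + 13 + 12 + 11 + 10 + 9 + 8 + 7 + 6 + 5 + 4 + 3 + 2 + 1 + 0
= 253

253


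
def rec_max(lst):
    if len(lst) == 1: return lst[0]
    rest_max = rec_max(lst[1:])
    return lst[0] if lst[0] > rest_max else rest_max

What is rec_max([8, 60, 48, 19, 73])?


rec_max([8, 60, 48, 19, 73]): compare 8 with rec_max([60, 48, 19, 73])
rec_max([60, 48, 19, 73]): compare 60 with rec_max([48, 19, 73])
rec_max([48, 19, 73]): compare 48 with rec_max([19, 73])
rec_max([19, 73]): compare 19 with rec_max([73])
rec_max([73]) = 73  (base case)
Compare 19 with 73 -> 73
Compare 48 with 73 -> 73
Compare 60 with 73 -> 73
Compare 8 with 73 -> 73

73


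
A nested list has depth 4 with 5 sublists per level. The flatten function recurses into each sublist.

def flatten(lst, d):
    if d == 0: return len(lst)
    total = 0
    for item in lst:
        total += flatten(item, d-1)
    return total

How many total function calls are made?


At depth 0 (root): 1 call
At depth 1: each of 1 parents calls flatten on 5 children = 5 calls
At depth 2: each of 5 parents calls flatten on 5 children = 25 calls
At depth 3: each of 25 parents calls flatten on 5 children = 125 calls
At depth 4: each of 125 parents calls flatten on 5 children = 625 calls
Total: 1 + 5 + 25 + 125 + 625 = 781

781


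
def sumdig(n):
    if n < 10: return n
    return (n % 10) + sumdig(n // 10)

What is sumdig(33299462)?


sumdig(33299462) = 2 + sumdig(3329946)
sumdig(3329946) = 6 + sumdig(332994)
sumdig(332994) = 4 + sumdig(33299)
sumdig(33299) = 9 + sumdig(3329)
sumdig(3329) = 9 + sumdig(332)
sumdig(332) = 2 + sumdig(33)
sumdig(33) = 3 + sumdig(3)
sumdig(3) = 3  (base case)
Total: 2 + 6 + 4 + 9 + 9 + 2 + 3 + 3 = 38

38


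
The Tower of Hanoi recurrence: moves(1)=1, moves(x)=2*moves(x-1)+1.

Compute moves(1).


moves(1) = 1  (base case)

1


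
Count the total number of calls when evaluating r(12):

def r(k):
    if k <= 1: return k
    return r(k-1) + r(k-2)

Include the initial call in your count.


Let C(n) = total calls for r(n)
C(0) = 1, C(1) = 1
C(2) = 1 + C(1) + C(0) = 1 + 1 + 1 = 3
C(3) = 1 + C(2) + C(1) = 1 + 3 + 1 = 5
C(4) = 1 + C(3) + C(2) = 1 + 5 + 3 = 9
C(5) = 1 + C(4) + C(3) = 1 + 9 + 5 = 15
C(6) = 1 + C(5) + C(4) = 1 + 15 + 9 = 25
C(7) = 1 + C(6) + C(5) = 1 + 25 + 15 = 41
C(8) = 1 + C(7) + C(6) = 1 + 41 + 25 = 67
C(9) = 1 + C(8) + C(7) = 1 + 67 + 41 = 109
C(10) = 1 + C(9) + C(8) = 1 + 109 + 67 = 177
C(11) = 1 + C(10) + C(9) = 1 + 177 + 109 = 287
C(12) = 1 + C(11) + C(10) = 1 + 287 + 177 = 465

465


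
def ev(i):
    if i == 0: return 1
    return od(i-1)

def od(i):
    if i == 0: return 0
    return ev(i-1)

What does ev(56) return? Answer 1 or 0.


ev(56) = od(55)
od(55) = ev(54)
ev(54) = od(53)
od(53) = ev(52)
ev(52) = od(51)
od(51) = ev(50)
ev(50) = od(49)
od(49) = ev(48)
ev(48) = od(47)
od(47) = ev(46)
ev(46) = od(45)
od(45) = ev(44)
ev(44) = od(43)
od(43) = ev(42)
ev(42) = od(41)
od(41) = ev(40)
ev(40) = od(39)
od(39) = ev(38)
ev(38) = od(37)
od(37) = ev(36)
ev(36) = od(35)
od(35) = ev(34)
ev(34) = od(33)
od(33) = ev(32)
ev(32) = od(31)
od(31) = ev(30)
ev(30) = od(29)
od(29) = ev(28)
ev(28) = od(27)
od(27) = ev(26)
ev(26) = od(25)
od(25) = ev(24)
ev(24) = od(23)
od(23) = ev(22)
ev(22) = od(21)
od(21) = ev(20)
ev(20) = od(19)
od(19) = ev(18)
ev(18) = od(17)
od(17) = ev(16)
ev(16) = od(15)
od(15) = ev(14)
ev(14) = od(13)
od(13) = ev(12)
ev(12) = od(11)
od(11) = ev(10)
ev(10) = od(9)
od(9) = ev(8)
ev(8) = od(7)
od(7) = ev(6)
ev(6) = od(5)
od(5) = ev(4)
ev(4) = od(3)
od(3) = ev(2)
ev(2) = od(1)
od(1) = ev(0)
ev(0) = 1  (base case)
Result: 1

1


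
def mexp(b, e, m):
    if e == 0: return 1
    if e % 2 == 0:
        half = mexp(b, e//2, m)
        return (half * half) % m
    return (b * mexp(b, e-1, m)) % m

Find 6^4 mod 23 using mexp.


mexp(6, 4, 23): e is even, compute mexp(6, 2, 23)
  mexp(6, 2, 23): e is even, compute mexp(6, 1, 23)
    mexp(6, 1, 23): e is odd, compute mexp(6, 0, 23)
      mexp(6, 0, 23) = 1
    (6 * 1) % 23 = 6
  half=6, (6*6) % 23 = 13
half=13, (13*13) % 23 = 8

8


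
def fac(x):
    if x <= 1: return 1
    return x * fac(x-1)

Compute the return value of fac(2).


fac(2)
= 2 * fac(1)
= 2 * 1
= 2

2


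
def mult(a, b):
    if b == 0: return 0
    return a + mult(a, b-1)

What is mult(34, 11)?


mult(34, 11) = 34 + mult(34, 10)
mult(34, 10) = 34 + mult(34, 9)
mult(34, 9) = 34 + mult(34, 8)
mult(34, 8) = 34 + mult(34, 7)
mult(34, 7) = 34 + mult(34, 6)
mult(34, 6) = 34 + mult(34, 5)
mult(34, 5) = 34 + mult(34, 4)
mult(34, 4) = 34 + mult(34, 3)
mult(34, 3) = 34 + mult(34, 2)
mult(34, 2) = 34 + mult(34, 1)
mult(34, 1) = 34 + mult(34, 0)
mult(34, 0) = 0  (base case)
Total: 34 + 34 + 34 + 34 + 34 + 34 + 34 + 34 + 34 + 34 + 34 + 0 = 374

374


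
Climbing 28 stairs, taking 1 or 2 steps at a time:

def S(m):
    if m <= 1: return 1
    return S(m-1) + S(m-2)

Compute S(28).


Building up from base cases:
S(0) = 1
S(1) = 1
S(2) = S(1) + S(0) = 1 + 1 = 2
S(3) = S(2) + S(1) = 2 + 1 = 3
S(4) = S(3) + S(2) = 3 + 2 = 5
S(5) = S(4) + S(3) = 5 + 3 = 8
S(6) = S(5) + S(4) = 8 + 5 = 13
S(7) = S(6) + S(5) = 13 + 8 = 21
S(8) = S(7) + S(6) = 21 + 13 = 34
S(9) = S(8) + S(7) = 34 + 21 = 55
S(10) = S(9) + S(8) = 55 + 34 = 89
S(11) = S(10) + S(9) = 89 + 55 = 144
S(12) = S(11) + S(10) = 144 + 89 = 233
S(13) = S(12) + S(11) = 233 + 144 = 377
S(14) = S(13) + S(12) = 377 + 233 = 610
S(15) = S(14) + S(13) = 610 + 377 = 987
S(16) = S(15) + S(14) = 987 + 610 = 1597
S(17) = S(16) + S(15) = 1597 + 987 = 2584
S(18) = S(17) + S(16) = 2584 + 1597 = 4181
S(19) = S(18) + S(17) = 4181 + 2584 = 6765
S(20) = S(19) + S(18) = 6765 + 4181 = 10946
S(21) = S(20) + S(19) = 10946 + 6765 = 17711
S(22) = S(21) + S(20) = 17711 + 10946 = 28657
S(23) = S(22) + S(21) = 28657 + 17711 = 46368
S(24) = S(23) + S(22) = 46368 + 28657 = 75025
S(25) = S(24) + S(23) = 75025 + 46368 = 121393
S(26) = S(25) + S(24) = 121393 + 75025 = 196418
S(27) = S(26) + S(25) = 196418 + 121393 = 317811
S(28) = S(27) + S(26) = 317811 + 196418 = 514229

514229


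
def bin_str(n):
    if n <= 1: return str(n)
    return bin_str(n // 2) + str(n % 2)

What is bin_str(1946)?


bin_str(1946) = bin_str(973) + '0'
bin_str(973) = bin_str(486) + '1'
bin_str(486) = bin_str(243) + '0'
bin_str(243) = bin_str(121) + '1'
bin_str(121) = bin_str(60) + '1'
bin_str(60) = bin_str(30) + '0'
bin_str(30) = bin_str(15) + '0'
bin_str(15) = bin_str(7) + '1'
bin_str(7) = bin_str(3) + '1'
bin_str(3) = bin_str(1) + '1'
bin_str(1) = '1'  (base case)
Concatenating: '1' + '1' + '1' + '1' + '0' + '0' + '1' + '1' + '0' + '1' + '0' = '11110011010'

11110011010


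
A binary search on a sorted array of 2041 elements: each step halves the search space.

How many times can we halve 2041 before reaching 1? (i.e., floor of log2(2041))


2041 / 2 = 1020
1020 / 2 = 510
510 / 2 = 255
255 / 2 = 127
127 / 2 = 63
63 / 2 = 31
31 / 2 = 15
15 / 2 = 7
7 / 2 = 3
3 / 2 = 1
Reached 1 after 10 halvings

10


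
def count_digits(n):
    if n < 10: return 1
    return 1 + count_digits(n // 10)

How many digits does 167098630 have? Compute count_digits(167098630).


count_digits(167098630) = 1 + count_digits(16709863)
count_digits(16709863) = 1 + count_digits(1670986)
count_digits(1670986) = 1 + count_digits(167098)
count_digits(167098) = 1 + count_digits(16709)
count_digits(16709) = 1 + count_digits(1670)
count_digits(1670) = 1 + count_digits(167)
count_digits(167) = 1 + count_digits(16)
count_digits(16) = 1 + count_digits(1)
count_digits(1) = 1  (base case: 1 < 10)
Unwinding: 1 + 1 + 1 + 1 + 1 + 1 + 1 + 1 + 1 = 9

9


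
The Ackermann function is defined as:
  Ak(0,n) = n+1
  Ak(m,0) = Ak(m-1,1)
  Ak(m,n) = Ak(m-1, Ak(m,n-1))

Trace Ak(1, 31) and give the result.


Ak(1, 31) = Ak(0, Ak(1, 30))
  Ak(1, 30) = Ak(0, Ak(1, 29))
    Ak(1, 29) = Ak(0, Ak(1, 28))
      Ak(1, 28) = Ak(0, Ak(1, 27))
        Ak(1, 27) = Ak(0, Ak(1, 26))
          Ak(1, 26) = Ak(0, Ak(1, 25))
          Ak(1, 25) = Ak(0, Ak(1, 24))
          Ak(1, 24) = Ak(0, Ak(1, 23))
          Ak(1, 23) = Ak(0, Ak(1, 22))
          Ak(1, 22) = Ak(0, Ak(1, 21))
          Ak(1, 21) = Ak(0, Ak(1, 20))
          Ak(1, 20) = Ak(0, Ak(1, 19))
          Ak(1, 19) = Ak(0, Ak(1, 18))
          Ak(1, 18) = Ak(0, Ak(1, 17))
          Ak(1, 17) = Ak(0, Ak(1, 16))
          Ak(1, 16) = Ak(0, Ak(1, 15))
          Ak(1, 15) = Ak(0, Ak(1, 14))
          Ak(1, 14) = Ak(0, Ak(1, 13))
          Ak(1, 13) = Ak(0, Ak(1, 12))
          Ak(1, 12) = Ak(0, Ak(1, 11))
          Ak(1, 11) = Ak(0, Ak(1, 10))
          Ak(1, 10) = Ak(0, Ak(1, 9))
          Ak(1, 9) = Ak(0, Ak(1, 8))
          Ak(1, 8) = Ak(0, Ak(1, 7))
          Ak(1, 7) = Ak(0, Ak(1, 6))
... (trace truncated)
Result: Ak(1, 31) = 33

33


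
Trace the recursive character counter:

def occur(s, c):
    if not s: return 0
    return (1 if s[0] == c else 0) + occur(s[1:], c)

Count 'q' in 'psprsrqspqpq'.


s[0]='p' != 'q' -> 0
s[0]='s' != 'q' -> 0
s[0]='p' != 'q' -> 0
s[0]='r' != 'q' -> 0
s[0]='s' != 'q' -> 0
s[0]='r' != 'q' -> 0
s[0]='q' == 'q' -> 1
s[0]='s' != 'q' -> 0
s[0]='p' != 'q' -> 0
s[0]='q' == 'q' -> 1
s[0]='p' != 'q' -> 0
s[0]='q' == 'q' -> 1
Sum: 0 + 0 + 0 + 0 + 0 + 0 + 1 + 0 + 0 + 1 + 0 + 1 = 3

3


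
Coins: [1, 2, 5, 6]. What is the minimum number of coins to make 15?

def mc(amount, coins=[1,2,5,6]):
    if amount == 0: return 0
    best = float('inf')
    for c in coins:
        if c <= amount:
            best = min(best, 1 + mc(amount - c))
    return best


Building up with DP:
mc(0) = 0
mc(1) = min(1+mc(0)=1+0=1) = 1
mc(2) = min(1+mc(1)=1+1=2, 1+mc(0)=1+0=1) = 1
mc(3) = min(1+mc(2)=1+1=2, 1+mc(1)=1+1=2) = 2
mc(4) = min(1+mc(3)=1+2=3, 1+mc(2)=1+1=2) = 2
mc(5) = min(1+mc(4)=1+2=3, 1+mc(3)=1+2=3, 1+mc(0)=1+0=1) = 1
mc(6) = min(1+mc(5)=1+1=2, 1+mc(4)=1+2=3, 1+mc(1)=1+1=2, 1+mc(0)=1+0=1) = 1
mc(7) = min(1+mc(6)=1+1=2, 1+mc(5)=1+1=2, 1+mc(2)=1+1=2, 1+mc(1)=1+1=2) = 2
mc(8) = min(1+mc(7)=1+2=3, 1+mc(6)=1+1=2, 1+mc(3)=1+2=3, 1+mc(2)=1+1=2) = 2
mc(9) = min(1+mc(8)=1+2=3, 1+mc(7)=1+2=3, 1+mc(4)=1+2=3, 1+mc(3)=1+2=3) = 3
mc(10) = min(1+mc(9)=1+3=4, 1+mc(8)=1+2=3, 1+mc(5)=1+1=2, 1+mc(4)=1+2=3) = 2
mc(11) = min(1+mc(10)=1+2=3, 1+mc(9)=1+3=4, 1+mc(6)=1+1=2, 1+mc(5)=1+1=2) = 2
mc(12) = min(1+mc(11)=1+2=3, 1+mc(10)=1+2=3, 1+mc(7)=1+2=3, 1+mc(6)=1+1=2) = 2
mc(13) = min(1+mc(12)=1+2=3, 1+mc(11)=1+2=3, 1+mc(8)=1+2=3, 1+mc(7)=1+2=3) = 3
mc(14) = min(1+mc(13)=1+3=4, 1+mc(12)=1+2=3, 1+mc(9)=1+3=4, 1+mc(8)=1+2=3) = 3
mc(15) = min(1+mc(14)=1+3=4, 1+mc(13)=1+3=4, 1+mc(10)=1+2=3, 1+mc(9)=1+3=4) = 3

3


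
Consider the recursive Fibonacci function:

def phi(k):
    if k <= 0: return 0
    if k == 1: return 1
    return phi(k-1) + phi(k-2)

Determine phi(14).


Computing phi(14) bottom-up:
phi(0) = 0
phi(1) = 1
phi(2) = phi(1) + phi(0) = 1 + 0 = 1
phi(3) = phi(2) + phi(1) = 1 + 1 = 2
phi(4) = phi(3) + phi(2) = 2 + 1 = 3
phi(5) = phi(4) + phi(3) = 3 + 2 = 5
phi(6) = phi(5) + phi(4) = 5 + 3 = 8
phi(7) = phi(6) + phi(5) = 8 + 5 = 13
phi(8) = phi(7) + phi(6) = 13 + 8 = 21
phi(9) = phi(8) + phi(7) = 21 + 13 = 34
phi(10) = phi(9) + phi(8) = 34 + 21 = 55
phi(11) = phi(10) + phi(9) = 55 + 34 = 89
phi(12) = phi(11) + phi(10) = 89 + 55 = 144
phi(13) = phi(12) + phi(11) = 144 + 89 = 233
phi(14) = phi(13) + phi(12) = 233 + 144 = 377

377


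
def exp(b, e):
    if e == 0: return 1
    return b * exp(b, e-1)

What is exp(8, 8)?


exp(8, 8)
= 8 * exp(8, 7)
= 8 * 8 * exp(8, 6)
= 8 * 8 * 8 * exp(8, 5)
= 8 * 8 * 8 * 8 * exp(8, 4)
= 8 * 8 * 8 * 8 * 8 * exp(8, 3)
= 8 * 8 * 8 * 8 * 8 * 8 * exp(8, 2)
= 8 * 8 * 8 * 8 * 8 * 8 * 8 * exp(8, 1)
= 8 * 8 * 8 * 8 * 8 * 8 * 8 * 8 * exp(8, 0)
= 8 * 8 * 8 * 8 * 8 * 8 * 8 * 8 * 1
= 16777216

16777216


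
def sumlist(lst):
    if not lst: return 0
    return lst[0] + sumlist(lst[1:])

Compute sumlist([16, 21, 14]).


sumlist([16, 21, 14]) = 16 + sumlist([21, 14])
sumlist([21, 14]) = 21 + sumlist([14])
sumlist([14]) = 14 + sumlist([])
sumlist([]) = 0  (base case)
Total: 16 + 21 + 14 + 0 = 51

51


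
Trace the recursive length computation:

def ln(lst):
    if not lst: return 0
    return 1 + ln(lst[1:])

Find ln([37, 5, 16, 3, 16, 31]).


ln([37, 5, 16, 3, 16, 31]) = 1 + ln([5, 16, 3, 16, 31])
ln([5, 16, 3, 16, 31]) = 1 + ln([16, 3, 16, 31])
ln([16, 3, 16, 31]) = 1 + ln([3, 16, 31])
ln([3, 16, 31]) = 1 + ln([16, 31])
ln([16, 31]) = 1 + ln([31])
ln([31]) = 1 + ln([])
ln([]) = 0  (base case)
Unwinding: 1 + 1 + 1 + 1 + 1 + 1 + 0 = 6

6


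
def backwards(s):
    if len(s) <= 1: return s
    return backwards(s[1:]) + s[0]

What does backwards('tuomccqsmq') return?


backwards('tuomccqsmq') = backwards('uomccqsmq') + 't'
backwards('uomccqsmq') = backwards('omccqsmq') + 'u'
backwards('omccqsmq') = backwards('mccqsmq') + 'o'
backwards('mccqsmq') = backwards('ccqsmq') + 'm'
backwards('ccqsmq') = backwards('cqsmq') + 'c'
backwards('cqsmq') = backwards('qsmq') + 'c'
backwards('qsmq') = backwards('smq') + 'q'
backwards('smq') = backwards('mq') + 's'
backwards('mq') = backwards('q') + 'm'
backwards('q') = 'q'  (base case)
Concatenating: 'q' + 'm' + 's' + 'q' + 'c' + 'c' + 'm' + 'o' + 'u' + 't' = 'qmsqccmout'

qmsqccmout


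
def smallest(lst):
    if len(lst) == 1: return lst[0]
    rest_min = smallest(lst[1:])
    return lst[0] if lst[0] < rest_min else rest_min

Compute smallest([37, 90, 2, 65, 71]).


smallest([37, 90, 2, 65, 71]): compare 37 with smallest([90, 2, 65, 71])
smallest([90, 2, 65, 71]): compare 90 with smallest([2, 65, 71])
smallest([2, 65, 71]): compare 2 with smallest([65, 71])
smallest([65, 71]): compare 65 with smallest([71])
smallest([71]) = 71  (base case)
Compare 65 with 71 -> 65
Compare 2 with 65 -> 2
Compare 90 with 2 -> 2
Compare 37 with 2 -> 2

2


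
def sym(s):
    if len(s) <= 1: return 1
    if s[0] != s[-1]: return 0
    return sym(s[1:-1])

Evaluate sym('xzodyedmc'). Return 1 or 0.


sym('xzodyedmc'): s[0]='x' != s[-1]='c' -> return 0
Result: 0 (not a palindrome)

0


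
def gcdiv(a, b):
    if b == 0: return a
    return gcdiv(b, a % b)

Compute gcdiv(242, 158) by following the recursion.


gcdiv(242, 158) = gcdiv(158, 84)
gcdiv(158, 84) = gcdiv(84, 74)
gcdiv(84, 74) = gcdiv(74, 10)
gcdiv(74, 10) = gcdiv(10, 4)
gcdiv(10, 4) = gcdiv(4, 2)
gcdiv(4, 2) = gcdiv(2, 0)
gcdiv(2, 0) = 2  (base case)

2


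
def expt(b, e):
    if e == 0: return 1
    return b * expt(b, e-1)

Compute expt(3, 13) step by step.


expt(3, 13)
= 3 * expt(3, 12)
= 3 * 3 * expt(3, 11)
= 3 * 3 * 3 * expt(3, 10)
= 3 * 3 * 3 * 3 * expt(3, 9)
= 3 * 3 * 3 * 3 * 3 * expt(3, 8)
= 3 * 3 * 3 * 3 * 3 * 3 * expt(3, 7)
= 3 * 3 * 3 * 3 * 3 * 3 * 3 * expt(3, 6)
= 3 * 3 * 3 * 3 * 3 * 3 * 3 * 3 * expt(3, 5)
= 3 * 3 * 3 * 3 * 3 * 3 * 3 * 3 * 3 * expt(3, 4)
= 3 * 3 * 3 * 3 * 3 * 3 * 3 * 3 * 3 * 3 * expt(3, 3)
= 3 * 3 * 3 * 3 * 3 * 3 * 3 * 3 * 3 * 3 * 3 * expt(3, 2)
= 3 * 3 * 3 * 3 * 3 * 3 * 3 * 3 * 3 * 3 * 3 * 3 * expt(3, 1)
= 3 * 3 * 3 * 3 * 3 * 3 * 3 * 3 * 3 * 3 * 3 * 3 * 3 * expt(3, 0)
= 3 * 3 * 3 * 3 * 3 * 3 * 3 * 3 * 3 * 3 * 3 * 3 * 3 * 1
= 1594323

1594323


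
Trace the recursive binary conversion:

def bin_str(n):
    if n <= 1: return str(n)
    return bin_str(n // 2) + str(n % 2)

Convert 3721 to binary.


bin_str(3721) = bin_str(1860) + '1'
bin_str(1860) = bin_str(930) + '0'
bin_str(930) = bin_str(465) + '0'
bin_str(465) = bin_str(232) + '1'
bin_str(232) = bin_str(116) + '0'
bin_str(116) = bin_str(58) + '0'
bin_str(58) = bin_str(29) + '0'
bin_str(29) = bin_str(14) + '1'
bin_str(14) = bin_str(7) + '0'
bin_str(7) = bin_str(3) + '1'
bin_str(3) = bin_str(1) + '1'
bin_str(1) = '1'  (base case)
Concatenating: '1' + '1' + '1' + '0' + '1' + '0' + '0' + '0' + '1' + '0' + '0' + '1' = '111010001001'

111010001001


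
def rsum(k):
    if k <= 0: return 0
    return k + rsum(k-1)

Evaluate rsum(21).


rsum(21)
= 21 + 20 + 19 + 18 + 17 + 16 + 15 + 14 + 13 + 12 + 11 + 10 + 9 + 8 + 7 + 6 + 5 + 4 + 3 + 2 + 1 + rsum(0)
= 21 + 20 + 19 + 18 + 17 + 16 + 15 + 14 + 13 + 12 + 11 + 10 + 9 + 8 + 7 + 6 + 5 + 4 + 3 + 2 + 1 + 0
= 231

231


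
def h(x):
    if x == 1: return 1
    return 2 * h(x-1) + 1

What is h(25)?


h(25) = 2 * h(24) + 1
h(24) = 2 * h(23) + 1
h(23) = 2 * h(22) + 1
h(22) = 2 * h(21) + 1
h(21) = 2 * h(20) + 1
h(20) = 2 * h(19) + 1
h(19) = 2 * h(18) + 1
h(18) = 2 * h(17) + 1
h(17) = 2 * h(16) + 1
h(16) = 2 * h(15) + 1
h(15) = 2 * h(14) + 1
h(14) = 2 * h(13) + 1
h(13) = 2 * h(12) + 1
h(12) = 2 * h(11) + 1
h(11) = 2 * h(10) + 1
h(10) = 2 * h(9) + 1
h(9) = 2 * h(8) + 1
h(8) = 2 * h(7) + 1
h(7) = 2 * h(6) + 1
h(6) = 2 * h(5) + 1
h(5) = 2 * h(4) + 1
h(4) = 2 * h(3) + 1
h(3) = 2 * h(2) + 1
h(2) = 2 * h(1) + 1
h(1) = 1  (base case)
h(2) = 2 * 1 + 1 = 3
h(3) = 2 * 3 + 1 = 7
h(4) = 2 * 7 + 1 = 15
h(5) = 2 * 15 + 1 = 31
h(6) = 2 * 31 + 1 = 63
h(7) = 2 * 63 + 1 = 127
h(8) = 2 * 127 + 1 = 255
h(9) = 2 * 255 + 1 = 511
h(10) = 2 * 511 + 1 = 1023
h(11) = 2 * 1023 + 1 = 2047
h(12) = 2 * 2047 + 1 = 4095
h(13) = 2 * 4095 + 1 = 8191
h(14) = 2 * 8191 + 1 = 16383
h(15) = 2 * 16383 + 1 = 32767
h(16) = 2 * 32767 + 1 = 65535
h(17) = 2 * 65535 + 1 = 131071
h(18) = 2 * 131071 + 1 = 262143
h(19) = 2 * 262143 + 1 = 524287
h(20) = 2 * 524287 + 1 = 1048575
h(21) = 2 * 1048575 + 1 = 2097151
h(22) = 2 * 2097151 + 1 = 4194303
h(23) = 2 * 4194303 + 1 = 8388607
h(24) = 2 * 8388607 + 1 = 16777215
h(25) = 2 * 16777215 + 1 = 33554431

33554431


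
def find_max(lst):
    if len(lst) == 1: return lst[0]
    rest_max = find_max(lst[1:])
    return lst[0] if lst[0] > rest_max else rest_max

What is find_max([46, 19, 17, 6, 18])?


find_max([46, 19, 17, 6, 18]): compare 46 with find_max([19, 17, 6, 18])
find_max([19, 17, 6, 18]): compare 19 with find_max([17, 6, 18])
find_max([17, 6, 18]): compare 17 with find_max([6, 18])
find_max([6, 18]): compare 6 with find_max([18])
find_max([18]) = 18  (base case)
Compare 6 with 18 -> 18
Compare 17 with 18 -> 18
Compare 19 with 18 -> 19
Compare 46 with 19 -> 46

46


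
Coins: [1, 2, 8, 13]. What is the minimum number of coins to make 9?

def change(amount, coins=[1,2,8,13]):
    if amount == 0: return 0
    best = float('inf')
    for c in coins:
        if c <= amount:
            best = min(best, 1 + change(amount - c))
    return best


Building up with DP:
change(0) = 0
change(1) = min(1+change(0)=1+0=1) = 1
change(2) = min(1+change(1)=1+1=2, 1+change(0)=1+0=1) = 1
change(3) = min(1+change(2)=1+1=2, 1+change(1)=1+1=2) = 2
change(4) = min(1+change(3)=1+2=3, 1+change(2)=1+1=2) = 2
change(5) = min(1+change(4)=1+2=3, 1+change(3)=1+2=3) = 3
change(6) = min(1+change(5)=1+3=4, 1+change(4)=1+2=3) = 3
change(7) = min(1+change(6)=1+3=4, 1+change(5)=1+3=4) = 4
change(8) = min(1+change(7)=1+4=5, 1+change(6)=1+3=4, 1+change(0)=1+0=1) = 1
change(9) = min(1+change(8)=1+1=2, 1+change(7)=1+4=5, 1+change(1)=1+1=2) = 2

2


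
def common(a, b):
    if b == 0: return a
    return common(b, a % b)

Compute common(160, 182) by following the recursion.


common(160, 182) = common(182, 160)
common(182, 160) = common(160, 22)
common(160, 22) = common(22, 6)
common(22, 6) = common(6, 4)
common(6, 4) = common(4, 2)
common(4, 2) = common(2, 0)
common(2, 0) = 2  (base case)

2


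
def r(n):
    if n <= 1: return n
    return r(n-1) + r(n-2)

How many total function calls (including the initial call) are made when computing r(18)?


Let C(n) = total calls for r(n)
C(0) = 1, C(1) = 1
C(2) = 1 + C(1) + C(0) = 1 + 1 + 1 = 3
C(3) = 1 + C(2) + C(1) = 1 + 3 + 1 = 5
C(4) = 1 + C(3) + C(2) = 1 + 5 + 3 = 9
C(5) = 1 + C(4) + C(3) = 1 + 9 + 5 = 15
C(6) = 1 + C(5) + C(4) = 1 + 15 + 9 = 25
C(7) = 1 + C(6) + C(5) = 1 + 25 + 15 = 41
C(8) = 1 + C(7) + C(6) = 1 + 41 + 25 = 67
C(9) = 1 + C(8) + C(7) = 1 + 67 + 41 = 109
C(10) = 1 + C(9) + C(8) = 1 + 109 + 67 = 177
C(11) = 1 + C(10) + C(9) = 1 + 177 + 109 = 287
C(12) = 1 + C(11) + C(10) = 1 + 287 + 177 = 465
C(13) = 1 + C(12) + C(11) = 1 + 465 + 287 = 753
C(14) = 1 + C(13) + C(12) = 1 + 753 + 465 = 1219
C(15) = 1 + C(14) + C(13) = 1 + 1219 + 753 = 1973
C(16) = 1 + C(15) + C(14) = 1 + 1973 + 1219 = 3193
C(17) = 1 + C(16) + C(15) = 1 + 3193 + 1973 = 5167
C(18) = 1 + C(17) + C(16) = 1 + 5167 + 3193 = 8361

8361


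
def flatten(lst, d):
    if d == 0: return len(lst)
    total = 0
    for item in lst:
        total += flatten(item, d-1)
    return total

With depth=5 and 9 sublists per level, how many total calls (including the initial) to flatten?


At depth 0 (root): 1 call
At depth 1: each of 1 parents calls flatten on 9 children = 9 calls
At depth 2: each of 9 parents calls flatten on 9 children = 81 calls
At depth 3: each of 81 parents calls flatten on 9 children = 729 calls
At depth 4: each of 729 parents calls flatten on 9 children = 6561 calls
At depth 5: each of 6561 parents calls flatten on 9 children = 59049 calls
Total: 1 + 9 + 81 + 729 + 6561 + 59049 = 66430

66430


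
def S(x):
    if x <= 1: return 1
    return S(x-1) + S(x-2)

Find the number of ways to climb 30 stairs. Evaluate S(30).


Building up from base cases:
S(0) = 1
S(1) = 1
S(2) = S(1) + S(0) = 1 + 1 = 2
S(3) = S(2) + S(1) = 2 + 1 = 3
S(4) = S(3) + S(2) = 3 + 2 = 5
S(5) = S(4) + S(3) = 5 + 3 = 8
S(6) = S(5) + S(4) = 8 + 5 = 13
S(7) = S(6) + S(5) = 13 + 8 = 21
S(8) = S(7) + S(6) = 21 + 13 = 34
S(9) = S(8) + S(7) = 34 + 21 = 55
S(10) = S(9) + S(8) = 55 + 34 = 89
S(11) = S(10) + S(9) = 89 + 55 = 144
S(12) = S(11) + S(10) = 144 + 89 = 233
S(13) = S(12) + S(11) = 233 + 144 = 377
S(14) = S(13) + S(12) = 377 + 233 = 610
S(15) = S(14) + S(13) = 610 + 377 = 987
S(16) = S(15) + S(14) = 987 + 610 = 1597
S(17) = S(16) + S(15) = 1597 + 987 = 2584
S(18) = S(17) + S(16) = 2584 + 1597 = 4181
S(19) = S(18) + S(17) = 4181 + 2584 = 6765
S(20) = S(19) + S(18) = 6765 + 4181 = 10946
S(21) = S(20) + S(19) = 10946 + 6765 = 17711
S(22) = S(21) + S(20) = 17711 + 10946 = 28657
S(23) = S(22) + S(21) = 28657 + 17711 = 46368
S(24) = S(23) + S(22) = 46368 + 28657 = 75025
S(25) = S(24) + S(23) = 75025 + 46368 = 121393
S(26) = S(25) + S(24) = 121393 + 75025 = 196418
S(27) = S(26) + S(25) = 196418 + 121393 = 317811
S(28) = S(27) + S(26) = 317811 + 196418 = 514229
S(29) = S(28) + S(27) = 514229 + 317811 = 832040
S(30) = S(29) + S(28) = 832040 + 514229 = 1346269

1346269


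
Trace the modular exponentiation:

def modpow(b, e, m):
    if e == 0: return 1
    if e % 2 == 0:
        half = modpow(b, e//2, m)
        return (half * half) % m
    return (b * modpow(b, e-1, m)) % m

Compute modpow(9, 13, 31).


modpow(9, 13, 31): e is odd, compute modpow(9, 12, 31)
  modpow(9, 12, 31): e is even, compute modpow(9, 6, 31)
    modpow(9, 6, 31): e is even, compute modpow(9, 3, 31)
      modpow(9, 3, 31): e is odd, compute modpow(9, 2, 31)
        modpow(9, 2, 31): e is even, compute modpow(9, 1, 31)
          modpow(9, 1, 31): e is odd, compute modpow(9, 0, 31)
          modpow(9, 0, 31) = 1
          (9 * 1) % 31 = 9
        half=9, (9*9) % 31 = 19
      (9 * 19) % 31 = 16
    half=16, (16*16) % 31 = 8
  half=8, (8*8) % 31 = 2
(9 * 2) % 31 = 18

18


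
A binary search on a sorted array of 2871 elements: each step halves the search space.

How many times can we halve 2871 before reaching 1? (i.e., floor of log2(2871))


2871 / 2 = 1435
1435 / 2 = 717
717 / 2 = 358
358 / 2 = 179
179 / 2 = 89
89 / 2 = 44
44 / 2 = 22
22 / 2 = 11
11 / 2 = 5
5 / 2 = 2
2 / 2 = 1
Reached 1 after 11 halvings

11


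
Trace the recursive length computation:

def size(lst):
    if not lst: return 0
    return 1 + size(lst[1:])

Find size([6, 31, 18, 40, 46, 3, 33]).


size([6, 31, 18, 40, 46, 3, 33]) = 1 + size([31, 18, 40, 46, 3, 33])
size([31, 18, 40, 46, 3, 33]) = 1 + size([18, 40, 46, 3, 33])
size([18, 40, 46, 3, 33]) = 1 + size([40, 46, 3, 33])
size([40, 46, 3, 33]) = 1 + size([46, 3, 33])
size([46, 3, 33]) = 1 + size([3, 33])
size([3, 33]) = 1 + size([33])
size([33]) = 1 + size([])
size([]) = 0  (base case)
Unwinding: 1 + 1 + 1 + 1 + 1 + 1 + 1 + 0 = 7

7


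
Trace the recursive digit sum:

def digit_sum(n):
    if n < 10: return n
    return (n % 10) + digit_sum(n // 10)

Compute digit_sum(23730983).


digit_sum(23730983) = 3 + digit_sum(2373098)
digit_sum(2373098) = 8 + digit_sum(237309)
digit_sum(237309) = 9 + digit_sum(23730)
digit_sum(23730) = 0 + digit_sum(2373)
digit_sum(2373) = 3 + digit_sum(237)
digit_sum(237) = 7 + digit_sum(23)
digit_sum(23) = 3 + digit_sum(2)
digit_sum(2) = 2  (base case)
Total: 3 + 8 + 9 + 0 + 3 + 7 + 3 + 2 = 35

35


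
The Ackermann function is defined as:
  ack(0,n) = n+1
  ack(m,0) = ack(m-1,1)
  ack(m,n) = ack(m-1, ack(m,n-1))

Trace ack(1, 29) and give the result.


ack(1, 29) = ack(0, ack(1, 28))
  ack(1, 28) = ack(0, ack(1, 27))
    ack(1, 27) = ack(0, ack(1, 26))
      ack(1, 26) = ack(0, ack(1, 25))
        ack(1, 25) = ack(0, ack(1, 24))
          ack(1, 24) = ack(0, ack(1, 23))
          ack(1, 23) = ack(0, ack(1, 22))
          ack(1, 22) = ack(0, ack(1, 21))
          ack(1, 21) = ack(0, ack(1, 20))
          ack(1, 20) = ack(0, ack(1, 19))
          ack(1, 19) = ack(0, ack(1, 18))
          ack(1, 18) = ack(0, ack(1, 17))
          ack(1, 17) = ack(0, ack(1, 16))
          ack(1, 16) = ack(0, ack(1, 15))
          ack(1, 15) = ack(0, ack(1, 14))
          ack(1, 14) = ack(0, ack(1, 13))
          ack(1, 13) = ack(0, ack(1, 12))
          ack(1, 12) = ack(0, ack(1, 11))
          ack(1, 11) = ack(0, ack(1, 10))
          ack(1, 10) = ack(0, ack(1, 9))
          ack(1, 9) = ack(0, ack(1, 8))
          ack(1, 8) = ack(0, ack(1, 7))
          ack(1, 7) = ack(0, ack(1, 6))
          ack(1, 6) = ack(0, ack(1, 5))
          ack(1, 5) = ack(0, ack(1, 4))
... (trace truncated)
Result: ack(1, 29) = 31

31


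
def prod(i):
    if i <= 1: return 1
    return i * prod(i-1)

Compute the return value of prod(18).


prod(18)
= 18 * prod(17)
= 18 * 17 * prod(16)
= 18 * 17 * 16 * prod(15)
= 18 * 17 * 16 * 15 * prod(14)
= 18 * 17 * 16 * 15 * 14 * prod(13)
= 18 * 17 * 16 * 15 * 14 * 13 * prod(12)
= 18 * 17 * 16 * 15 * 14 * 13 * 12 * prod(11)
= 18 * 17 * 16 * 15 * 14 * 13 * 12 * 11 * prod(10)
= 18 * 17 * 16 * 15 * 14 * 13 * 12 * 11 * 10 * prod(9)
= 18 * 17 * 16 * 15 * 14 * 13 * 12 * 11 * 10 * 9 * prod(8)
= 18 * 17 * 16 * 15 * 14 * 13 * 12 * 11 * 10 * 9 * 8 * prod(7)
= 18 * 17 * 16 * 15 * 14 * 13 * 12 * 11 * 10 * 9 * 8 * 7 * prod(6)
= 18 * 17 * 16 * 15 * 14 * 13 * 12 * 11 * 10 * 9 * 8 * 7 * 6 * prod(5)
= 18 * 17 * 16 * 15 * 14 * 13 * 12 * 11 * 10 * 9 * 8 * 7 * 6 * 5 * prod(4)
= 18 * 17 * 16 * 15 * 14 * 13 * 12 * 11 * 10 * 9 * 8 * 7 * 6 * 5 * 4 * prod(3)
= 18 * 17 * 16 * 15 * 14 * 13 * 12 * 11 * 10 * 9 * 8 * 7 * 6 * 5 * 4 * 3 * prod(2)
= 18 * 17 * 16 * 15 * 14 * 13 * 12 * 11 * 10 * 9 * 8 * 7 * 6 * 5 * 4 * 3 * 2 * prod(1)
= 18 * 17 * 16 * 15 * 14 * 13 * 12 * 11 * 10 * 9 * 8 * 7 * 6 * 5 * 4 * 3 * 2 * 1
= 6402373705728000

6402373705728000


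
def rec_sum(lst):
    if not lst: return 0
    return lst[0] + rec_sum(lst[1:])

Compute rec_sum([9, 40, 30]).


rec_sum([9, 40, 30]) = 9 + rec_sum([40, 30])
rec_sum([40, 30]) = 40 + rec_sum([30])
rec_sum([30]) = 30 + rec_sum([])
rec_sum([]) = 0  (base case)
Total: 9 + 40 + 30 + 0 = 79

79


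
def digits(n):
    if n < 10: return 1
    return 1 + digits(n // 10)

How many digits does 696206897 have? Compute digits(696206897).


digits(696206897) = 1 + digits(69620689)
digits(69620689) = 1 + digits(6962068)
digits(6962068) = 1 + digits(696206)
digits(696206) = 1 + digits(69620)
digits(69620) = 1 + digits(6962)
digits(6962) = 1 + digits(696)
digits(696) = 1 + digits(69)
digits(69) = 1 + digits(6)
digits(6) = 1  (base case: 6 < 10)
Unwinding: 1 + 1 + 1 + 1 + 1 + 1 + 1 + 1 + 1 = 9

9


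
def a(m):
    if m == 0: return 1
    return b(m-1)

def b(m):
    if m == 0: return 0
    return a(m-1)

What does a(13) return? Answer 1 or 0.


a(13) = b(12)
b(12) = a(11)
a(11) = b(10)
b(10) = a(9)
a(9) = b(8)
b(8) = a(7)
a(7) = b(6)
b(6) = a(5)
a(5) = b(4)
b(4) = a(3)
a(3) = b(2)
b(2) = a(1)
a(1) = b(0)
b(0) = 0  (base case)
Result: 0

0


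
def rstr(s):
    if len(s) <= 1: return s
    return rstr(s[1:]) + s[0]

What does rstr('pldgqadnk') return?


rstr('pldgqadnk') = rstr('ldgqadnk') + 'p'
rstr('ldgqadnk') = rstr('dgqadnk') + 'l'
rstr('dgqadnk') = rstr('gqadnk') + 'd'
rstr('gqadnk') = rstr('qadnk') + 'g'
rstr('qadnk') = rstr('adnk') + 'q'
rstr('adnk') = rstr('dnk') + 'a'
rstr('dnk') = rstr('nk') + 'd'
rstr('nk') = rstr('k') + 'n'
rstr('k') = 'k'  (base case)
Concatenating: 'k' + 'n' + 'd' + 'a' + 'q' + 'g' + 'd' + 'l' + 'p' = 'kndaqgdlp'

kndaqgdlp


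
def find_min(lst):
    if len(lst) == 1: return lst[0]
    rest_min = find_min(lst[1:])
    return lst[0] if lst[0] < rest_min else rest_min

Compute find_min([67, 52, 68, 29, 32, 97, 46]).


find_min([67, 52, 68, 29, 32, 97, 46]): compare 67 with find_min([52, 68, 29, 32, 97, 46])
find_min([52, 68, 29, 32, 97, 46]): compare 52 with find_min([68, 29, 32, 97, 46])
find_min([68, 29, 32, 97, 46]): compare 68 with find_min([29, 32, 97, 46])
find_min([29, 32, 97, 46]): compare 29 with find_min([32, 97, 46])
find_min([32, 97, 46]): compare 32 with find_min([97, 46])
find_min([97, 46]): compare 97 with find_min([46])
find_min([46]) = 46  (base case)
Compare 97 with 46 -> 46
Compare 32 with 46 -> 32
Compare 29 with 32 -> 29
Compare 68 with 29 -> 29
Compare 52 with 29 -> 29
Compare 67 with 29 -> 29

29


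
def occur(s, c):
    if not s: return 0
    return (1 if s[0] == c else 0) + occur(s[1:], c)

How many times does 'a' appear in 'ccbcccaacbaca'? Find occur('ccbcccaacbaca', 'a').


s[0]='c' != 'a' -> 0
s[0]='c' != 'a' -> 0
s[0]='b' != 'a' -> 0
s[0]='c' != 'a' -> 0
s[0]='c' != 'a' -> 0
s[0]='c' != 'a' -> 0
s[0]='a' == 'a' -> 1
s[0]='a' == 'a' -> 1
s[0]='c' != 'a' -> 0
s[0]='b' != 'a' -> 0
s[0]='a' == 'a' -> 1
s[0]='c' != 'a' -> 0
s[0]='a' == 'a' -> 1
Sum: 0 + 0 + 0 + 0 + 0 + 0 + 1 + 1 + 0 + 0 + 1 + 0 + 1 = 4

4


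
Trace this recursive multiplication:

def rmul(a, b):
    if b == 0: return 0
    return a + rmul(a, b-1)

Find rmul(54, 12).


rmul(54, 12) = 54 + rmul(54, 11)
rmul(54, 11) = 54 + rmul(54, 10)
rmul(54, 10) = 54 + rmul(54, 9)
rmul(54, 9) = 54 + rmul(54, 8)
rmul(54, 8) = 54 + rmul(54, 7)
rmul(54, 7) = 54 + rmul(54, 6)
rmul(54, 6) = 54 + rmul(54, 5)
rmul(54, 5) = 54 + rmul(54, 4)
rmul(54, 4) = 54 + rmul(54, 3)
rmul(54, 3) = 54 + rmul(54, 2)
rmul(54, 2) = 54 + rmul(54, 1)
rmul(54, 1) = 54 + rmul(54, 0)
rmul(54, 0) = 0  (base case)
Total: 54 + 54 + 54 + 54 + 54 + 54 + 54 + 54 + 54 + 54 + 54 + 54 + 0 = 648

648


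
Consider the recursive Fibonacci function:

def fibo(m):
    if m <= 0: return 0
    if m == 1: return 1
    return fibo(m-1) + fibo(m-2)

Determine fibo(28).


Computing fibo(28) bottom-up:
fibo(0) = 0
fibo(1) = 1
fibo(2) = fibo(1) + fibo(0) = 1 + 0 = 1
fibo(3) = fibo(2) + fibo(1) = 1 + 1 = 2
fibo(4) = fibo(3) + fibo(2) = 2 + 1 = 3
fibo(5) = fibo(4) + fibo(3) = 3 + 2 = 5
fibo(6) = fibo(5) + fibo(4) = 5 + 3 = 8
fibo(7) = fibo(6) + fibo(5) = 8 + 5 = 13
fibo(8) = fibo(7) + fibo(6) = 13 + 8 = 21
fibo(9) = fibo(8) + fibo(7) = 21 + 13 = 34
fibo(10) = fibo(9) + fibo(8) = 34 + 21 = 55
fibo(11) = fibo(10) + fibo(9) = 55 + 34 = 89
fibo(12) = fibo(11) + fibo(10) = 89 + 55 = 144
fibo(13) = fibo(12) + fibo(11) = 144 + 89 = 233
fibo(14) = fibo(13) + fibo(12) = 233 + 144 = 377
fibo(15) = fibo(14) + fibo(13) = 377 + 233 = 610
fibo(16) = fibo(15) + fibo(14) = 610 + 377 = 987
fibo(17) = fibo(16) + fibo(15) = 987 + 610 = 1597
fibo(18) = fibo(17) + fibo(16) = 1597 + 987 = 2584
fibo(19) = fibo(18) + fibo(17) = 2584 + 1597 = 4181
fibo(20) = fibo(19) + fibo(18) = 4181 + 2584 = 6765
fibo(21) = fibo(20) + fibo(19) = 6765 + 4181 = 10946
fibo(22) = fibo(21) + fibo(20) = 10946 + 6765 = 17711
fibo(23) = fibo(22) + fibo(21) = 17711 + 10946 = 28657
fibo(24) = fibo(23) + fibo(22) = 28657 + 17711 = 46368
fibo(25) = fibo(24) + fibo(23) = 46368 + 28657 = 75025
fibo(26) = fibo(25) + fibo(24) = 75025 + 46368 = 121393
fibo(27) = fibo(26) + fibo(25) = 121393 + 75025 = 196418
fibo(28) = fibo(27) + fibo(26) = 196418 + 121393 = 317811

317811
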